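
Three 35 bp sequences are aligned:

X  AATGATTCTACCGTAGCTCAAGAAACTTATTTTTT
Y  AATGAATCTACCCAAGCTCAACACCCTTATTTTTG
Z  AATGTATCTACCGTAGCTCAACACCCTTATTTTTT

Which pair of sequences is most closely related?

X–Y: 7/35 differ, p = 0.200, d = 0.233.
X–Z: 5/35 differ, p = 0.143, d = 0.158.
Y–Z: 4/35 differ, p = 0.114, d = 0.124.
The smallest distance is between Y and Z.

Y and Z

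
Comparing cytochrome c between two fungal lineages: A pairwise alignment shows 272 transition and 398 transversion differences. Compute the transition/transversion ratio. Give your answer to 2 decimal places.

0.68

R = 272/398 = 0.683417… ≈ 0.68 (to 2 d.p.).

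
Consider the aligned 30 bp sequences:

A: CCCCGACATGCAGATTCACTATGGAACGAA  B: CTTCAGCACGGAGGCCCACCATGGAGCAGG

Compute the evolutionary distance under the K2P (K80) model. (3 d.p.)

Of 30 sites, 13 differences are transitions and 1 are transversions, so P = 13/30 ≈ 0.433333 and Q = 1/30 ≈ 0.033333.
Under the Kimura two-parameter model, d = −½ ln(1 − 2P − Q) − ¼ ln(1 − 2Q).
1 − 2P − Q = 0.100001, giving −½ ln(0.100001) = 1.151288.
1 − 2Q = 0.933334, giving −¼ ln(0.933334) = 0.017248.
d = 1.151288 + 0.017248 = 1.168536.

1.169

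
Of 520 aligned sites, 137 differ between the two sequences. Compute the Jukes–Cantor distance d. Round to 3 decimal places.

p = 137/520 ≈ 0.263462.
d = −(3/4) ln(1 − 4p/3) = −0.75 ln(1 − 0.351283) = −0.75 ln(0.648717)
  = −0.75 × (-0.432759) = 0.324569 substitutions/site.

0.325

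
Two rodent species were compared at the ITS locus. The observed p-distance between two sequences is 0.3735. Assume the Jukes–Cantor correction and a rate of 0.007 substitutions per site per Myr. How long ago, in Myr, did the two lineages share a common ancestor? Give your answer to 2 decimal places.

d = −(3/4) ln(1 − 4p/3) = −0.75 ln(1 − 0.498) = −0.75 ln(0.502)
  = −0.75 × (-0.689155) = 0.516866 substitutions/site.
Under a molecular clock d = 2μt, so t = d/(2μ) = 0.516866 / (2 × 0.007) = 36.92 Myr.

36.92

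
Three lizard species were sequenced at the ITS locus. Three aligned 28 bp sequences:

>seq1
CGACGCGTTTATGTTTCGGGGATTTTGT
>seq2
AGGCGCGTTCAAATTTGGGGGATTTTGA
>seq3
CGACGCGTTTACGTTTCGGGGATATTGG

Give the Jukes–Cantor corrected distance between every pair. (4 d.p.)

seq1–seq2: 7/28 sites differ → p = 0.25, d = −0.75 ln(1 − 0.333333) = 0.304098 ≈ 0.3041.
seq1–seq3: 3/28 sites differ → p ≈ 0.107143, d = −0.75 ln(1 − 0.142857) = 0.115613 ≈ 0.1156.
seq2–seq3: 8/28 sites differ → p ≈ 0.285714, d = −0.75 ln(1 − 0.380952) = 0.359679 ≈ 0.3597.

d(seq1,seq2) = 0.3041, d(seq1,seq3) = 0.1156, d(seq2,seq3) = 0.3597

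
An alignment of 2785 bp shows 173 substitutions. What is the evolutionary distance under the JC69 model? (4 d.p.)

0.0648

p = 173/2785 ≈ 0.062118.
d = −(3/4) ln(1 − 4p/3) = −0.75 ln(1 − 0.082824) = −0.75 ln(0.917176)
  = −0.75 × (-0.086456) = 0.064842 substitutions/site.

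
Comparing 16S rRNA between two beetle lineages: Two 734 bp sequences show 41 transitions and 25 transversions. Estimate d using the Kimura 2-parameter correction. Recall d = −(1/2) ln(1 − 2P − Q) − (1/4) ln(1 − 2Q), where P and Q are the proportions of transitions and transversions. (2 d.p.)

P = 41/734 ≈ 0.055858 and Q = 25/734 ≈ 0.03406.
Under the Kimura two-parameter model, d = −½ ln(1 − 2P − Q) − ¼ ln(1 − 2Q).
1 − 2P − Q = 0.854224, giving −½ ln(0.854224) = 0.078781.
1 − 2Q = 0.93188, giving −¼ ln(0.93188) = 0.017638.
d = 0.078781 + 0.017638 = 0.096419.

0.10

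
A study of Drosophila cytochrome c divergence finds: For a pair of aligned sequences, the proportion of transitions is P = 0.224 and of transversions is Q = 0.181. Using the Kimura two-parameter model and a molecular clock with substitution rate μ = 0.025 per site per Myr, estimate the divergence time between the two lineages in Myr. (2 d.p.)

12.16

Under the Kimura two-parameter model, d = −½ ln(1 − 2P − Q) − ¼ ln(1 − 2Q).
1 − 2P − Q = 0.371, giving −½ ln(0.371) = 0.495777.
1 − 2Q = 0.638, giving −¼ ln(0.638) = 0.112354.
d = 0.495777 + 0.112354 = 0.608131.
Under a molecular clock d = 2μt, so t = d/(2μ) = 0.608131 / (2 × 0.025) = 12.16 Myr.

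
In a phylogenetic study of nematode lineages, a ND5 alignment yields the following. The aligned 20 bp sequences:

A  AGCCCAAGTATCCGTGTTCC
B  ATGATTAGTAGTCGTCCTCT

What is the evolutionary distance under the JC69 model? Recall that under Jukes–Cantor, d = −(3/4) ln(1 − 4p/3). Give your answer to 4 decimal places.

0.8240

The sequences differ at 10 of 20 sites (2, 3, 4, 5, 6, 11, 12, 16, 17, 20), so p = 10/20 = 0.5.
d = −(3/4) ln(1 − 4p/3) = −0.75 ln(1 − 0.666667) = −0.75 ln(0.333333)
  = −0.75 × (-1.098613) = 0.823960 substitutions/site.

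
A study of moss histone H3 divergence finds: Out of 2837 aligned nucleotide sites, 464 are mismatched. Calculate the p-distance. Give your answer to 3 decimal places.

0.164

p = 464/2837 = 0.163553… ≈ 0.164 (to 3 d.p.).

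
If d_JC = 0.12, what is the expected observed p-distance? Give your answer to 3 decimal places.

p = (3/4)(1 − e^(−4d/3)) = 0.75 × (1 − e^(-0.16)) = 0.75 × (1 − 0.852144) = 0.110892.

0.111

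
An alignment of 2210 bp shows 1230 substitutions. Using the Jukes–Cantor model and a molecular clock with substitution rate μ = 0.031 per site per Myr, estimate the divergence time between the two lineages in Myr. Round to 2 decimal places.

p = 1230/2210 ≈ 0.556561.
d = −(3/4) ln(1 − 4p/3) = −0.75 ln(1 − 0.742081) = −0.75 ln(0.257919)
  = −0.75 × (-1.355110) = 1.016333 substitutions/site.
Under a molecular clock d = 2μt, so t = d/(2μ) = 1.016333 / (2 × 0.031) = 16.39 Myr.

16.39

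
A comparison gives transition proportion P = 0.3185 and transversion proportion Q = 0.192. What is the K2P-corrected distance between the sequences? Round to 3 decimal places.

1.004

Under the Kimura two-parameter model, d = −½ ln(1 − 2P − Q) − ¼ ln(1 − 2Q).
1 − 2P − Q = 0.171, giving −½ ln(0.171) = 0.883046.
1 − 2Q = 0.616, giving −¼ ln(0.616) = 0.121127.
d = 0.883046 + 0.121127 = 1.004173.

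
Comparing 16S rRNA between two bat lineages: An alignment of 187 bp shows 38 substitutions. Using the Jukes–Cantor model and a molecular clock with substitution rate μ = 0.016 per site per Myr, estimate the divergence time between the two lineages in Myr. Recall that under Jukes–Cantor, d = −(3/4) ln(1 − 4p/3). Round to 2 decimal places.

p = 38/187 ≈ 0.203209.
d = −(3/4) ln(1 − 4p/3) = −0.75 ln(1 − 0.270945) = −0.75 ln(0.729055)
  = −0.75 × (-0.316006) = 0.237005 substitutions/site.
Under a molecular clock d = 2μt, so t = d/(2μ) = 0.237005 / (2 × 0.016) = 7.41 Myr.

7.41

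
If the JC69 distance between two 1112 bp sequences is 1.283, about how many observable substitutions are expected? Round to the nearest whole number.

683

Invert JC69: p = (3/4)(1 − e^(−4d/3)) = 0.75 × (1 − e^(-1.710667)) = 0.75 × (1 − 0.180745) = 0.614441.
Expected differing sites = pL ≈ 0.614441 × 1112 = 683.258392 ≈ 683.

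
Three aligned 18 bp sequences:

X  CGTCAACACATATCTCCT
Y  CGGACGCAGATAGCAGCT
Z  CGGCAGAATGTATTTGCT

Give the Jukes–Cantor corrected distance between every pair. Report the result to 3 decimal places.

X–Y: 8/18 sites differ → p ≈ 0.444444, d = −0.75 ln(1 − 0.592592) = 0.673455 ≈ 0.673.
X–Z: 7/18 sites differ → p ≈ 0.388889, d = −0.75 ln(1 − 0.518519) = 0.548166 ≈ 0.548.
Y–Z: 8/18 sites differ → p ≈ 0.444444, d = −0.75 ln(1 − 0.592592) = 0.673455 ≈ 0.673.

d(X,Y) = 0.673, d(X,Z) = 0.548, d(Y,Z) = 0.673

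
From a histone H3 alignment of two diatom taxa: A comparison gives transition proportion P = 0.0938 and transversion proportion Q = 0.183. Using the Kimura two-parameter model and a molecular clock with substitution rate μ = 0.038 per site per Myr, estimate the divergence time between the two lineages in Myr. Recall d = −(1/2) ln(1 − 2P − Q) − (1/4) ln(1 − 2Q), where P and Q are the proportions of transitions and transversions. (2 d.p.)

4.55

Under the Kimura two-parameter model, d = −½ ln(1 − 2P − Q) − ¼ ln(1 − 2Q).
1 − 2P − Q = 0.6294, giving −½ ln(0.6294) = 0.231494.
1 − 2Q = 0.634, giving −¼ ln(0.634) = 0.113927.
d = 0.231494 + 0.113927 = 0.345421.
Under a molecular clock d = 2μt, so t = d/(2μ) = 0.345421 / (2 × 0.038) = 4.55 Myr.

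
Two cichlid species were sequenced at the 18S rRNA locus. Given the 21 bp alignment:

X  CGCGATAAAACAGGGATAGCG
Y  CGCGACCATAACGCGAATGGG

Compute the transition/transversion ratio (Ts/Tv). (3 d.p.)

Transitions are A↔G and C↔T; transversions are all other mismatches.
Transitions: 1. Transversions: 8.
R = 1/8 = 0.125.

0.125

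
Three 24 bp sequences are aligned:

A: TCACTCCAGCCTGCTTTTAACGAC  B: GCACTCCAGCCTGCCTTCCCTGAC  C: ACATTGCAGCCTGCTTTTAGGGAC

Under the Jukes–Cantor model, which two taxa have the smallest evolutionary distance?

A and C

A–B: 6/24 differ, p = 0.250, d = 0.304.
A–C: 5/24 differ, p = 0.208, d = 0.244.
B–C: 8/24 differ, p = 0.333, d = 0.441.
The smallest distance is between A and C.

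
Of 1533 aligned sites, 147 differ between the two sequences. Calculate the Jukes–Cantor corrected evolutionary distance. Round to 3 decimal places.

0.103

p = 147/1533 ≈ 0.09589.
d = −(3/4) ln(1 − 4p/3) = −0.75 ln(1 − 0.127853) = −0.75 ln(0.872147)
  = −0.75 × (-0.136797) = 0.102598 substitutions/site.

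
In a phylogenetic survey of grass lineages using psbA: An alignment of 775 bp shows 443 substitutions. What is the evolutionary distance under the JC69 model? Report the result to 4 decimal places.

p = 443/775 ≈ 0.571613.
d = −(3/4) ln(1 − 4p/3) = −0.75 ln(1 − 0.762151) = −0.75 ln(0.237849)
  = −0.75 × (-1.436119) = 1.077089 substitutions/site.

1.0771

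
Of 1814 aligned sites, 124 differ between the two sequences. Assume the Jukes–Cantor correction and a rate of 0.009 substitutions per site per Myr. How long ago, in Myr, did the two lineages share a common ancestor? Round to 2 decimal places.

p = 124/1814 ≈ 0.068357.
d = −(3/4) ln(1 − 4p/3) = −0.75 ln(1 − 0.091143) = −0.75 ln(0.908857)
  = −0.75 × (-0.095568) = 0.071676 substitutions/site.
Under a molecular clock d = 2μt, so t = d/(2μ) = 0.071676 / (2 × 0.009) = 3.98 Myr.

3.98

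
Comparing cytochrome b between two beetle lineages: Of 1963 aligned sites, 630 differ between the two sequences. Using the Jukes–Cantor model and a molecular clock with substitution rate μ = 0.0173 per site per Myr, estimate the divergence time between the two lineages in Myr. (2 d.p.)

12.11

p = 630/1963 ≈ 0.320937.
d = −(3/4) ln(1 − 4p/3) = −0.75 ln(1 − 0.427916) = −0.75 ln(0.572084)
  = −0.75 × (-0.558469) = 0.418852 substitutions/site.
Under a molecular clock d = 2μt, so t = d/(2μ) = 0.418852 / (2 × 0.0173) = 12.11 Myr.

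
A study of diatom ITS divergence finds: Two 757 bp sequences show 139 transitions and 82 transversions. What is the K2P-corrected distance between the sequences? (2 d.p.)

0.38

P = 139/757 ≈ 0.18362 and Q = 82/757 ≈ 0.108322.
Under the Kimura two-parameter model, d = −½ ln(1 − 2P − Q) − ¼ ln(1 − 2Q).
1 − 2P − Q = 0.524438, giving −½ ln(0.524438) = 0.322714.
1 − 2Q = 0.783356, giving −¼ ln(0.783356) = 0.061042.
d = 0.322714 + 0.061042 = 0.383756.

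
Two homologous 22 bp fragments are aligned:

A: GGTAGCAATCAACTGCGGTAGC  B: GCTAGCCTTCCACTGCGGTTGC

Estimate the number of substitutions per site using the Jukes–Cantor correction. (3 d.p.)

The sequences differ at 5 of 22 sites (2, 7, 8, 11, 20), so p = 5/22 ≈ 0.227273.
d = −(3/4) ln(1 − 4p/3) = −0.75 ln(1 − 0.303031) = −0.75 ln(0.696969)
  = −0.75 × (-0.361014) = 0.270761 substitutions/site.

0.271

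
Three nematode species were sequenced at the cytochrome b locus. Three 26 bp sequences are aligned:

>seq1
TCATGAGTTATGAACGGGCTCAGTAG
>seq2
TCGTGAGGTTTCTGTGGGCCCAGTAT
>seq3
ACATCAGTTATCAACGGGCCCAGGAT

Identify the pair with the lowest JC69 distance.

seq1 and seq3

seq1–seq2: 9/26 differ, p = 0.346, d = 0.464.
seq1–seq3: 6/26 differ, p = 0.231, d = 0.276.
seq2–seq3: 9/26 differ, p = 0.346, d = 0.464.
The smallest distance is between seq1 and seq3.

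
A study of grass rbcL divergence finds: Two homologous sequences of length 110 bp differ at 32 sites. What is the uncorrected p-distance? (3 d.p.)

0.291

p = 32/110 = 0.290909… ≈ 0.291 (to 3 d.p.).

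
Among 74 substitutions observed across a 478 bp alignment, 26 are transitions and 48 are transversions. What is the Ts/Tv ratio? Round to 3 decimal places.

0.542

R = 26/48 = 0.541666… ≈ 0.542 (to 3 d.p.).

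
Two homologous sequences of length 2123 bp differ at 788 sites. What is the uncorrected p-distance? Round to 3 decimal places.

0.371

p = 788/2123 = 0.371172… ≈ 0.371 (to 3 d.p.).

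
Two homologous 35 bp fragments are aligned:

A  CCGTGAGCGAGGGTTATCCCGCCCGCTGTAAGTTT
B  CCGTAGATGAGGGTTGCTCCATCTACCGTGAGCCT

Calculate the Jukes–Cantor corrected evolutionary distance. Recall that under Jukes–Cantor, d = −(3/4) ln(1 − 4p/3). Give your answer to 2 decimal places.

The sequences differ at 15 of 35 sites, so p = 15/35 ≈ 0.428571.
d = −(3/4) ln(1 − 4p/3) = −0.75 ln(1 − 0.571428) = −0.75 ln(0.428572)
  = −0.75 × (-0.847297) = 0.635473 substitutions/site.

0.64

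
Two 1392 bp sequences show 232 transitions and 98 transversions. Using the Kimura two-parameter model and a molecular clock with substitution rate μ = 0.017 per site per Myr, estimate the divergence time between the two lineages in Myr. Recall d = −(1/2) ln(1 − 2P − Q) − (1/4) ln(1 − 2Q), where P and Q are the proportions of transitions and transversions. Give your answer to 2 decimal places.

P = 232/1392 ≈ 0.166667 and Q = 98/1392 ≈ 0.070402.
Under the Kimura two-parameter model, d = −½ ln(1 − 2P − Q) − ¼ ln(1 − 2Q).
1 − 2P − Q = 0.596264, giving −½ ln(0.596264) = 0.258536.
1 − 2Q = 0.859196, giving −¼ ln(0.859196) = 0.037940.
d = 0.258536 + 0.037940 = 0.296476.
Under a molecular clock d = 2μt, so t = d/(2μ) = 0.296476 / (2 × 0.017) = 8.72 Myr.

8.72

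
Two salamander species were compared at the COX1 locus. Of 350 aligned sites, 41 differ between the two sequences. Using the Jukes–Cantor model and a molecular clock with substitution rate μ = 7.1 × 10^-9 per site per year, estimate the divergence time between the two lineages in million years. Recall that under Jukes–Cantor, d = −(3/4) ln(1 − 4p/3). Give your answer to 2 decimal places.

p = 41/350 ≈ 0.117143.
d = −(3/4) ln(1 − 4p/3) = −0.75 ln(1 − 0.156191) = −0.75 ln(0.843809)
  = −0.75 × (-0.169829) = 0.127372 substitutions/site.
Under a molecular clock d = 2μt, so t = d/(2μ) = 0.127372 / (2 × 7.1 × 10^-9) = 8.97 million years.

8.97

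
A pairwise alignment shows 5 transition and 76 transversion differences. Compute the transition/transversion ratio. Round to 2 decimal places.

0.07

R = 5/76 = 0.065789… ≈ 0.07 (to 2 d.p.).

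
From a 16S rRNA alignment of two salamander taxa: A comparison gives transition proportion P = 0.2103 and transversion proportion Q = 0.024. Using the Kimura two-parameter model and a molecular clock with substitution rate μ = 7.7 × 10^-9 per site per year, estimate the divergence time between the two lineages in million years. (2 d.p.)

Under the Kimura two-parameter model, d = −½ ln(1 − 2P − Q) − ¼ ln(1 − 2Q).
1 − 2P − Q = 0.5554, giving −½ ln(0.5554) = 0.294033.
1 − 2Q = 0.952, giving −¼ ln(0.952) = 0.012298.
d = 0.294033 + 0.012298 = 0.306331.
Under a molecular clock d = 2μt, so t = d/(2μ) = 0.306331 / (2 × 7.7 × 10^-9) = 19.89 million years.

19.89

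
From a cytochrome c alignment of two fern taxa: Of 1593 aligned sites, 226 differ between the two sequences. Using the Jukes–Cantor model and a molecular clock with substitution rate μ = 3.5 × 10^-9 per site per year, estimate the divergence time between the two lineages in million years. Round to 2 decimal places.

22.47

p = 226/1593 ≈ 0.141871.
d = −(3/4) ln(1 − 4p/3) = −0.75 ln(1 − 0.189161) = −0.75 ln(0.810839)
  = −0.75 × (-0.209686) = 0.157265 substitutions/site.
Under a molecular clock d = 2μt, so t = d/(2μ) = 0.157265 / (2 × 3.5 × 10^-9) = 22.47 million years.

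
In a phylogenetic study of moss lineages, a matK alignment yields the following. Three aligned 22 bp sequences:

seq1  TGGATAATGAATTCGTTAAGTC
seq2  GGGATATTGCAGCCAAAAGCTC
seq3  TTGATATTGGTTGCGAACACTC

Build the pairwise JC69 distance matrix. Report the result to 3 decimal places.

seq1–seq2: 10/22 sites differ → p ≈ 0.454545, d = −0.75 ln(1 − 0.60606) = 0.698667 ≈ 0.699.
seq1–seq3: 9/22 sites differ → p ≈ 0.409091, d = −0.75 ln(1 − 0.545455) = 0.591344 ≈ 0.591.
seq2–seq3: 9/22 sites differ → p ≈ 0.409091, d = −0.75 ln(1 − 0.545455) = 0.591344 ≈ 0.591.

d(seq1,seq2) = 0.699, d(seq1,seq3) = 0.591, d(seq2,seq3) = 0.591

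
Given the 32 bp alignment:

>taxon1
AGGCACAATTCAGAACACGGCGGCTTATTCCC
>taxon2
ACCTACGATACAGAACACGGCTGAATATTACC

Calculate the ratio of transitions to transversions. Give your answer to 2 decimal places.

0.29

Transitions are A↔G and C↔T; transversions are all other mismatches.
Transitions: 2. Transversions: 7.
R = 2/7 = 0.285714… ≈ 0.29 (to 2 d.p.).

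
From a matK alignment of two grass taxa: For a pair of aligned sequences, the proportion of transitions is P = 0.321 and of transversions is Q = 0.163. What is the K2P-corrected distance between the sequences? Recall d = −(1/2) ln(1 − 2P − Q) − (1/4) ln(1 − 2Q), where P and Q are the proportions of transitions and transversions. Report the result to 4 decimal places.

Under the Kimura two-parameter model, d = −½ ln(1 − 2P − Q) − ¼ ln(1 − 2Q).
1 − 2P − Q = 0.195, giving −½ ln(0.195) = 0.817378.
1 − 2Q = 0.674, giving −¼ ln(0.674) = 0.098631.
d = 0.817378 + 0.098631 = 0.916009.

0.9160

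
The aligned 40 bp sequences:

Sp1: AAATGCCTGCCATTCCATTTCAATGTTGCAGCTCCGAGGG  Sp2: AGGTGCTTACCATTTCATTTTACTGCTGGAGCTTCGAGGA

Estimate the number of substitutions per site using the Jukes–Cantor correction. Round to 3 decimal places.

0.343

The sequences differ at 11 of 40 sites, so p = 11/40 = 0.275.
d = −(3/4) ln(1 − 4p/3) = −0.75 ln(1 − 0.366667) = −0.75 ln(0.633333)
  = −0.75 × (-0.456759) = 0.342569 substitutions/site.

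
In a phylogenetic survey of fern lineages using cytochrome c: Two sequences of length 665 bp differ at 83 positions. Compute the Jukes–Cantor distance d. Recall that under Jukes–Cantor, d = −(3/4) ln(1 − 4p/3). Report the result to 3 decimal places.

0.137

p = 83/665 ≈ 0.124812.
d = −(3/4) ln(1 − 4p/3) = −0.75 ln(1 − 0.166416) = −0.75 ln(0.833584)
  = −0.75 × (-0.182021) = 0.136516 substitutions/site.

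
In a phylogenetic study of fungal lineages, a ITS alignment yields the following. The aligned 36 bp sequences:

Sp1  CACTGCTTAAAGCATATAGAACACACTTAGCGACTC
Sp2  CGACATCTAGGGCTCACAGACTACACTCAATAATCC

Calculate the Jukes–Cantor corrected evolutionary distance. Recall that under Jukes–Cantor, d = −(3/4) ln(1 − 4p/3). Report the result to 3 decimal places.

0.912

The sequences differ at 19 of 36 sites, so p = 19/36 ≈ 0.527778.
d = −(3/4) ln(1 − 4p/3) = −0.75 ln(1 − 0.703704) = −0.75 ln(0.296296)
  = −0.75 × (-1.216396) = 0.912297 substitutions/site.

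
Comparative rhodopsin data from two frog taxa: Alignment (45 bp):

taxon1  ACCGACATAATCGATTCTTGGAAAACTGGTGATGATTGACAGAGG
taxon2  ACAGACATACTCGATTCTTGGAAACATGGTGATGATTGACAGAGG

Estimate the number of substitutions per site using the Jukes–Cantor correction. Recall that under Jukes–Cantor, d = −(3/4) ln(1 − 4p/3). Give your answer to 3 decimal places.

The sequences differ at 4 of 45 sites (3, 10, 25, 26), so p = 4/45 ≈ 0.088889.
d = −(3/4) ln(1 − 4p/3) = −0.75 ln(1 − 0.118519) = −0.75 ln(0.881481)
  = −0.75 × (-0.126152) = 0.094614 substitutions/site.

0.095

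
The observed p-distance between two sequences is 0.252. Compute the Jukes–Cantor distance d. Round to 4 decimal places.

0.3071

d = −(3/4) ln(1 − 4p/3) = −0.75 ln(1 − 0.336) = −0.75 ln(0.664)
  = −0.75 × (-0.409473) = 0.307105 substitutions/site.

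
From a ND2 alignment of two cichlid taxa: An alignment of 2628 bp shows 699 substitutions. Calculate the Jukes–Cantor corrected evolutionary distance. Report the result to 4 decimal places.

0.3285

p = 699/2628 ≈ 0.265982.
d = −(3/4) ln(1 − 4p/3) = −0.75 ln(1 − 0.354643) = −0.75 ln(0.645357)
  = −0.75 × (-0.437952) = 0.328464 substitutions/site.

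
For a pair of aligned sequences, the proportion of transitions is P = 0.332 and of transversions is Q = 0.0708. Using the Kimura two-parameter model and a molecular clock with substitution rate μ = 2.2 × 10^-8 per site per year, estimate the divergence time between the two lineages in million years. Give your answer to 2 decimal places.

Under the Kimura two-parameter model, d = −½ ln(1 − 2P − Q) − ¼ ln(1 − 2Q).
1 − 2P − Q = 0.2652, giving −½ ln(0.2652) = 0.663636.
1 − 2Q = 0.8584, giving −¼ ln(0.8584) = 0.038171.
d = 0.663636 + 0.038171 = 0.701807.
Under a molecular clock d = 2μt, so t = d/(2μ) = 0.701807 / (2 × 2.2 × 10^-8) = 15.95 million years.

15.95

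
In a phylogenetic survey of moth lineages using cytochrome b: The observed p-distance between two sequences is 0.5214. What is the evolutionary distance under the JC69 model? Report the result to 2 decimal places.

d = −(3/4) ln(1 − 4p/3) = −0.75 ln(1 − 0.6952) = −0.75 ln(0.3048)
  = −0.75 × (-1.188099) = 0.891074 substitutions/site.

0.89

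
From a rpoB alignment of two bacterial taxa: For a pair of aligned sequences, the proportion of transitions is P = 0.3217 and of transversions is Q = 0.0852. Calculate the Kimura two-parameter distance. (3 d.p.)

Under the Kimura two-parameter model, d = −½ ln(1 − 2P − Q) − ¼ ln(1 − 2Q).
1 − 2P − Q = 0.2714, giving −½ ln(0.2714) = 0.652081.
1 − 2Q = 0.8296, giving −¼ ln(0.8296) = 0.046703.
d = 0.652081 + 0.046703 = 0.698784.

0.699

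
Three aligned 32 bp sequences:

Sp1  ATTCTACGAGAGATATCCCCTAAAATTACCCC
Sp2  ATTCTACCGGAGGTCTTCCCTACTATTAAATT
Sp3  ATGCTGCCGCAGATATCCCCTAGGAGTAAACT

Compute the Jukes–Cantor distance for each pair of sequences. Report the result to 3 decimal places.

d(Sp1,Sp2) = 0.460, d(Sp1,Sp3) = 0.460, d(Sp2,Sp3) = 0.404

Sp1–Sp2: 11/32 sites differ → p = 0.34375, d = −0.75 ln(1 − 0.458333) = 0.459828 ≈ 0.460.
Sp1–Sp3: 11/32 sites differ → p = 0.34375, d = −0.75 ln(1 − 0.458333) = 0.459828 ≈ 0.460.
Sp2–Sp3: 10/32 sites differ → p = 0.3125, d = −0.75 ln(1 − 0.416667) = 0.404248 ≈ 0.404.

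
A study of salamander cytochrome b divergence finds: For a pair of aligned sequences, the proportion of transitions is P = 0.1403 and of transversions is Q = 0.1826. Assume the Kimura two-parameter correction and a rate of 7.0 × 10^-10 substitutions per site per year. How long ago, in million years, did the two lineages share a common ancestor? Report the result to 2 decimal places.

Under the Kimura two-parameter model, d = −½ ln(1 − 2P − Q) − ¼ ln(1 − 2Q).
1 − 2P − Q = 0.5368, giving −½ ln(0.5368) = 0.311065.
1 − 2Q = 0.6348, giving −¼ ln(0.6348) = 0.113611.
d = 0.311065 + 0.113611 = 0.424676.
Under a molecular clock d = 2μt, so t = d/(2μ) = 0.424676 / (2 × 7.0 × 10^-10) = 303.34 million years.

303.34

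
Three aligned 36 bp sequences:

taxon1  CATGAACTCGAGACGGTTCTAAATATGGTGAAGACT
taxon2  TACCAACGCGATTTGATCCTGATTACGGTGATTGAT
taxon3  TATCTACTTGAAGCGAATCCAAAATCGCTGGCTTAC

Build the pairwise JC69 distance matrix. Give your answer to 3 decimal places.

taxon1–taxon2: 16/36 sites differ → p ≈ 0.444444, d = −0.75 ln(1 − 0.592592) = 0.673455 ≈ 0.673.
taxon1–taxon3: 19/36 sites differ → p ≈ 0.527778, d = −0.75 ln(1 − 0.703704) = 0.912297 ≈ 0.912.
taxon2–taxon3: 19/36 sites differ → p ≈ 0.527778, d = −0.75 ln(1 − 0.703704) = 0.912297 ≈ 0.912.

d(taxon1,taxon2) = 0.673, d(taxon1,taxon3) = 0.912, d(taxon2,taxon3) = 0.912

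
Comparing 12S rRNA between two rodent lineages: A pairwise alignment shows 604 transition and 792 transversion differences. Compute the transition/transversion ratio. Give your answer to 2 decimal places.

R = 604/792 = 0.762626… ≈ 0.76 (to 2 d.p.).

0.76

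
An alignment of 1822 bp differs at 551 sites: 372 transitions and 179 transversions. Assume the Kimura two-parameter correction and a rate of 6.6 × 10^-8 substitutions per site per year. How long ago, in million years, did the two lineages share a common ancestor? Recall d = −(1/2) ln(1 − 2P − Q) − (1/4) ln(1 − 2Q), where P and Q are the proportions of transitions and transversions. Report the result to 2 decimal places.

3.09

P = 372/1822 ≈ 0.204171 and Q = 179/1822 ≈ 0.098244.
Under the Kimura two-parameter model, d = −½ ln(1 − 2P − Q) − ¼ ln(1 − 2Q).
1 − 2P − Q = 0.493414, giving −½ ln(0.493414) = 0.353203.
1 − 2Q = 0.803512, giving −¼ ln(0.803512) = 0.054691.
d = 0.353203 + 0.054691 = 0.407894.
Under a molecular clock d = 2μt, so t = d/(2μ) = 0.407894 / (2 × 6.6 × 10^-8) = 3.09 million years.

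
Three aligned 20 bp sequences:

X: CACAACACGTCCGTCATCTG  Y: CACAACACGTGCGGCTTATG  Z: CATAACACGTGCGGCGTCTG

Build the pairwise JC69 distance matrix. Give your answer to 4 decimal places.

X–Y: 4/20 sites differ → p = 0.2, d = −0.75 ln(1 − 0.266667) = 0.232617 ≈ 0.2326.
X–Z: 4/20 sites differ → p = 0.2, d = −0.75 ln(1 − 0.266667) = 0.232617 ≈ 0.2326.
Y–Z: 3/20 sites differ → p = 0.15, d = −0.75 ln(1 − 0.2) = 0.167358 ≈ 0.1674.

d(X,Y) = 0.2326, d(X,Z) = 0.2326, d(Y,Z) = 0.1674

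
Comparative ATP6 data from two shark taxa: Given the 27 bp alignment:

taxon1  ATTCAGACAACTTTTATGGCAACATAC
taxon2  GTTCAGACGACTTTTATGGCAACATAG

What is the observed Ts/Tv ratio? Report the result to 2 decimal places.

Transitions are A↔G and C↔T; transversions are all other mismatches.
Transitions: 2. Transversions: 1.
R = 2/1 = 2.00.

2.00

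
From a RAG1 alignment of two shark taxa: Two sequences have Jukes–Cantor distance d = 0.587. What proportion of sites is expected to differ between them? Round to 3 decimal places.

p = (3/4)(1 − e^(−4d/3)) = 0.75 × (1 − e^(-0.782667)) = 0.75 × (1 − 0.457185) = 0.407111.

0.407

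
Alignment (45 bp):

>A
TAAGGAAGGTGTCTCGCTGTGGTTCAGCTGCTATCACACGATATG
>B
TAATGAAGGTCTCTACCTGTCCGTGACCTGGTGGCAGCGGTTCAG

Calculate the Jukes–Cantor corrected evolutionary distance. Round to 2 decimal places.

0.57

The sequences differ at 18 of 45 sites, so p = 18/45 = 0.4.
d = −(3/4) ln(1 − 4p/3) = −0.75 ln(1 − 0.533333) = −0.75 ln(0.466667)
  = −0.75 × (-0.762139) = 0.571604 substitutions/site.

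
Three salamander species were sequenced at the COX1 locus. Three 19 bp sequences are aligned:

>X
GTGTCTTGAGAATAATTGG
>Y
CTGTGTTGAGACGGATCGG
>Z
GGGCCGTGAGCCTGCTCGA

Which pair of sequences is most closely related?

X–Y: 6/19 differ, p = 0.316, d = 0.410.
X–Z: 9/19 differ, p = 0.474, d = 0.749.
Y–Z: 9/19 differ, p = 0.474, d = 0.749.
The smallest distance is between X and Y.

X and Y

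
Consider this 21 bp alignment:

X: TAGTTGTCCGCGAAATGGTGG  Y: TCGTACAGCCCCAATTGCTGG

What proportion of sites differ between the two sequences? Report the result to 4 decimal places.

0.4286

The sequences differ at 9 of 21 positions (sites 2, 5, 6, 7, 8, 10, 12, 15, 18).
p = 9/21 = 0.428571… ≈ 0.4286 (to 4 d.p.).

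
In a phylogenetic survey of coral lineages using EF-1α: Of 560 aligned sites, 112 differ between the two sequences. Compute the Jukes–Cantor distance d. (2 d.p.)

0.23

p = 112/560 = 0.2.
d = −(3/4) ln(1 − 4p/3) = −0.75 ln(1 − 0.266667) = −0.75 ln(0.733333)
  = −0.75 × (-0.310155) = 0.232616 substitutions/site.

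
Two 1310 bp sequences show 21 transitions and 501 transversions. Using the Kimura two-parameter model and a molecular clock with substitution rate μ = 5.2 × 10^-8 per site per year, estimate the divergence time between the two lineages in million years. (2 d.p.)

P = 21/1310 ≈ 0.016031 and Q = 501/1310 ≈ 0.382443.
Under the Kimura two-parameter model, d = −½ ln(1 − 2P − Q) − ¼ ln(1 − 2Q).
1 − 2P − Q = 0.585495, giving −½ ln(0.585495) = 0.267649.
1 − 2Q = 0.235114, giving −¼ ln(0.235114) = 0.361921.
d = 0.267649 + 0.361921 = 0.629570.
Under a molecular clock d = 2μt, so t = d/(2μ) = 0.629570 / (2 × 5.2 × 10^-8) = 6.05 million years.

6.05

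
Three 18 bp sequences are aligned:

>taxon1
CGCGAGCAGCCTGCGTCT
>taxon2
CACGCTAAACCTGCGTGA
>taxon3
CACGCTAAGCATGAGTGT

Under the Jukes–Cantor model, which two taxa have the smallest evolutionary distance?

taxon2 and taxon3

taxon1–taxon2: 7/18 differ, p = 0.389, d = 0.548.
taxon1–taxon3: 7/18 differ, p = 0.389, d = 0.548.
taxon2–taxon3: 4/18 differ, p = 0.222, d = 0.264.
The smallest distance is between taxon2 and taxon3.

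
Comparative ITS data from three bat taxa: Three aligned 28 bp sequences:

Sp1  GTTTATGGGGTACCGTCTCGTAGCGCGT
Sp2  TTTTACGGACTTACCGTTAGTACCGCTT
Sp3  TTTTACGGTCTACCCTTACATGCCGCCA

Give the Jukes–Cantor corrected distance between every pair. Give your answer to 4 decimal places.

Sp1–Sp2: 12/28 sites differ → p ≈ 0.428571, d = −0.75 ln(1 − 0.571428) = 0.635472 ≈ 0.6355.
Sp1–Sp3: 12/28 sites differ → p ≈ 0.428571, d = −0.75 ln(1 − 0.571428) = 0.635472 ≈ 0.6355.
Sp2–Sp3: 10/28 sites differ → p ≈ 0.357143, d = −0.75 ln(1 − 0.476191) = 0.484971 ≈ 0.4850.

d(Sp1,Sp2) = 0.6355, d(Sp1,Sp3) = 0.6355, d(Sp2,Sp3) = 0.4850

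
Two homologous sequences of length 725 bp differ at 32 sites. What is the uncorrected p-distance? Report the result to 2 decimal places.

p = 32/725 = 0.044137… ≈ 0.04 (to 2 d.p.).

0.04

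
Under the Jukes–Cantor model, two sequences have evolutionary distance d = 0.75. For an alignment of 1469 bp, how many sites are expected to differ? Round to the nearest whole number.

696

Invert JC69: p = (3/4)(1 − e^(−4d/3)) = 0.75 × (1 − e^(-1)) = 0.75 × (1 − 0.367879) = 0.474091.
Expected differing sites = pL ≈ 0.474091 × 1469 = 696.439679 ≈ 696.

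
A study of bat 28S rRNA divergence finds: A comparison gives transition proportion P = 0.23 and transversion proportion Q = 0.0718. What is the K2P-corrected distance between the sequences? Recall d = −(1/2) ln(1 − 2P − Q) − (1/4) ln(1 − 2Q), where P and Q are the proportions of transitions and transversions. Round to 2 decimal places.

Under the Kimura two-parameter model, d = −½ ln(1 − 2P − Q) − ¼ ln(1 − 2Q).
1 − 2P − Q = 0.4682, giving −½ ln(0.4682) = 0.379430.
1 − 2Q = 0.8564, giving −¼ ln(0.8564) = 0.038754.
d = 0.379430 + 0.038754 = 0.418184.

0.42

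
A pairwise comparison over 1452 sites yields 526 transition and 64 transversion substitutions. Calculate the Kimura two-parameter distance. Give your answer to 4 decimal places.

P = 526/1452 ≈ 0.362259 and Q = 64/1452 ≈ 0.044077.
Under the Kimura two-parameter model, d = −½ ln(1 − 2P − Q) − ¼ ln(1 − 2Q).
1 − 2P − Q = 0.231405, giving −½ ln(0.231405) = 0.731793.
1 − 2Q = 0.911846, giving −¼ ln(0.911846) = 0.023071.
d = 0.731793 + 0.023071 = 0.754864.

0.7549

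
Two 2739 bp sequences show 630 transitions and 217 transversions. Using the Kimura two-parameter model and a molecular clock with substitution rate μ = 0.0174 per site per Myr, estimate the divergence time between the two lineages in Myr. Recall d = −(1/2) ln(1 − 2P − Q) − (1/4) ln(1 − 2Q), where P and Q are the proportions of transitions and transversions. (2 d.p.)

12.37

P = 630/2739 ≈ 0.230011 and Q = 217/2739 ≈ 0.079226.
Under the Kimura two-parameter model, d = −½ ln(1 − 2P − Q) − ¼ ln(1 − 2Q).
1 − 2P − Q = 0.460752, giving −½ ln(0.460752) = 0.387448.
1 − 2Q = 0.841548, giving −¼ ln(0.841548) = 0.043128.
d = 0.387448 + 0.043128 = 0.430576.
Under a molecular clock d = 2μt, so t = d/(2μ) = 0.430576 / (2 × 0.0174) = 12.37 Myr.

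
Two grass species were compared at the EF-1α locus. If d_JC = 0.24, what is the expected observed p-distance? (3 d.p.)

0.205

p = (3/4)(1 − e^(−4d/3)) = 0.75 × (1 − e^(-0.32)) = 0.75 × (1 − 0.726149) = 0.205388.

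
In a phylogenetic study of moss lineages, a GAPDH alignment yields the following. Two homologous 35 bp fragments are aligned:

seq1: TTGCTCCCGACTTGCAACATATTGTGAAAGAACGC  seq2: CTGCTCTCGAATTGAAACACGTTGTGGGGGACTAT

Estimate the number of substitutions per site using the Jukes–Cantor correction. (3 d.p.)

The sequences differ at 13 of 35 sites, so p = 13/35 ≈ 0.371429.
d = −(3/4) ln(1 − 4p/3) = −0.75 ln(1 − 0.495239) = −0.75 ln(0.504761)
  = −0.75 × (-0.683670) = 0.512753 substitutions/site.

0.513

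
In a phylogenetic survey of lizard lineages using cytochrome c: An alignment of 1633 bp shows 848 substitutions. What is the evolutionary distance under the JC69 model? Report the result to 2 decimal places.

0.88

p = 848/1633 ≈ 0.51929.
d = −(3/4) ln(1 − 4p/3) = −0.75 ln(1 − 0.692387) = −0.75 ln(0.307613)
  = −0.75 × (-1.178913) = 0.884185 substitutions/site.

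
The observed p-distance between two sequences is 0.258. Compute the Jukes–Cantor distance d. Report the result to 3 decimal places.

d = −(3/4) ln(1 − 4p/3) = −0.75 ln(1 − 0.344) = −0.75 ln(0.656)
  = −0.75 × (-0.421594) = 0.316196 substitutions/site.

0.316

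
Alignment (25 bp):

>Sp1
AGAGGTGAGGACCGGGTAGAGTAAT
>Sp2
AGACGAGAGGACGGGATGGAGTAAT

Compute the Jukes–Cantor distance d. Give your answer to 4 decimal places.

The sequences differ at 5 of 25 sites (4, 6, 13, 16, 18), so p = 5/25 = 0.2.
d = −(3/4) ln(1 − 4p/3) = −0.75 ln(1 − 0.266667) = −0.75 ln(0.733333)
  = −0.75 × (-0.310155) = 0.232616 substitutions/site.

0.2326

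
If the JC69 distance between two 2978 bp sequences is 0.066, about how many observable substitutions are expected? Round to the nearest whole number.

Invert JC69: p = (3/4)(1 − e^(−4d/3)) = 0.75 × (1 − e^(-0.088)) = 0.75 × (1 − 0.915761) = 0.063179.
Expected differing sites = pL ≈ 0.063179 × 2978 = 188.147062 ≈ 188.

188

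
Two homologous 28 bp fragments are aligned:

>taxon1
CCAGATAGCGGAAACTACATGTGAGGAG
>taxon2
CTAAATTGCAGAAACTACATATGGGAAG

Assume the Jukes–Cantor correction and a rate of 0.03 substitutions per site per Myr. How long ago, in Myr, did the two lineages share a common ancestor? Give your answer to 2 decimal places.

The sequences differ at 7 of 28 sites (2, 4, 7, 10, 21, 24, 26), so p = 7/28 = 0.25.
d = −(3/4) ln(1 − 4p/3) = −0.75 ln(1 − 0.333333) = −0.75 ln(0.666667)
  = −0.75 × (-0.405465) = 0.304099 substitutions/site.
Under a molecular clock d = 2μt, so t = d/(2μ) = 0.304099 / (2 × 0.03) = 5.07 Myr.

5.07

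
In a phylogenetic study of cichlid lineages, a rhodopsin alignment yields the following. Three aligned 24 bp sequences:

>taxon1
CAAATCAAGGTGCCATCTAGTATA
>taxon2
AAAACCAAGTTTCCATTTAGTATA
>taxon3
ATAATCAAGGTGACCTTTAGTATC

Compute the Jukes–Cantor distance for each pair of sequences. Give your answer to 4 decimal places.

d(taxon1,taxon2) = 0.2441, d(taxon1,taxon3) = 0.3041, d(taxon2,taxon3) = 0.3694

taxon1–taxon2: 5/24 sites differ → p ≈ 0.208333, d = −0.75 ln(1 − 0.277777) = 0.244066 ≈ 0.2441.
taxon1–taxon3: 6/24 sites differ → p = 0.25, d = −0.75 ln(1 − 0.333333) = 0.304098 ≈ 0.3041.
taxon2–taxon3: 7/24 sites differ → p ≈ 0.291667, d = −0.75 ln(1 − 0.388889) = 0.369358 ≈ 0.3694.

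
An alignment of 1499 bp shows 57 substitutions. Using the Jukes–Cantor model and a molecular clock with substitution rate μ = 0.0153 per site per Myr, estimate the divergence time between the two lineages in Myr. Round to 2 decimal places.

p = 57/1499 ≈ 0.038025.
d = −(3/4) ln(1 − 4p/3) = −0.75 ln(1 − 0.0507) = −0.75 ln(0.9493)
  = −0.75 × (-0.052030) = 0.039023 substitutions/site.
Under a molecular clock d = 2μt, so t = d/(2μ) = 0.039023 / (2 × 0.0153) = 1.28 Myr.

1.28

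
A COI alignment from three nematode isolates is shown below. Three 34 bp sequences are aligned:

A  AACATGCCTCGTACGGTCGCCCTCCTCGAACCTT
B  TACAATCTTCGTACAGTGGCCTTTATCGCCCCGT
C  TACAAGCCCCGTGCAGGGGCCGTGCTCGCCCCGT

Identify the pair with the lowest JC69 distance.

B and C

A–B: 12/34 differ, p = 0.353, d = 0.477.
A–C: 12/34 differ, p = 0.353, d = 0.477.
B–C: 8/34 differ, p = 0.235, d = 0.282.
The smallest distance is between B and C.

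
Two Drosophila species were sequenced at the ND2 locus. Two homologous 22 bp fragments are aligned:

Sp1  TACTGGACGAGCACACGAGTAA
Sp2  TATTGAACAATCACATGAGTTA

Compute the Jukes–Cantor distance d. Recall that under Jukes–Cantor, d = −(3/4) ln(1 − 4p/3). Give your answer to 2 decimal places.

0.34

The sequences differ at 6 of 22 sites (3, 6, 9, 11, 16, 21), so p = 6/22 ≈ 0.272727.
d = −(3/4) ln(1 − 4p/3) = −0.75 ln(1 − 0.363636) = −0.75 ln(0.636364)
  = −0.75 × (-0.451985) = 0.338989 substitutions/site.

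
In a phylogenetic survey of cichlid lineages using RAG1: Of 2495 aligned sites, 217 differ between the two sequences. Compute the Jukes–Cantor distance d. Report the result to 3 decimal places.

p = 217/2495 ≈ 0.086974.
d = −(3/4) ln(1 − 4p/3) = −0.75 ln(1 − 0.115965) = −0.75 ln(0.884035)
  = −0.75 × (-0.123259) = 0.092444 substitutions/site.

0.092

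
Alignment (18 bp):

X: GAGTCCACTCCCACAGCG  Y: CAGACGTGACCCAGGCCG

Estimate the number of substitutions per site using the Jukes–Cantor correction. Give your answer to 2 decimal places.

0.82

The sequences differ at 9 of 18 sites (1, 4, 6, 7, 8, 9, 14, 15, 16), so p = 9/18 = 0.5.
d = −(3/4) ln(1 − 4p/3) = −0.75 ln(1 − 0.666667) = −0.75 ln(0.333333)
  = −0.75 × (-1.098613) = 0.823960 substitutions/site.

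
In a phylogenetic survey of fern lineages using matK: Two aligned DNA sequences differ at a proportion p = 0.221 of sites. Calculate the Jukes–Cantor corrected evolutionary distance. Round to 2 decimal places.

0.26

d = −(3/4) ln(1 − 4p/3) = −0.75 ln(1 − 0.294667) = −0.75 ln(0.705333)
  = −0.75 × (-0.349085) = 0.261814 substitutions/site.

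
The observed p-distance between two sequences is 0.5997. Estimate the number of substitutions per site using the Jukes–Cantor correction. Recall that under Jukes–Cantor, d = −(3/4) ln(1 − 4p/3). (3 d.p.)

1.206

d = −(3/4) ln(1 − 4p/3) = −0.75 ln(1 − 0.7996) = −0.75 ln(0.2004)
  = −0.75 × (-1.607440) = 1.205580 substitutions/site.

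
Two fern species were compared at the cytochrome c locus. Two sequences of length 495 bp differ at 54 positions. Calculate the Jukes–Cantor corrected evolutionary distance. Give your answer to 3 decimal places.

p = 54/495 ≈ 0.109091.
d = −(3/4) ln(1 − 4p/3) = −0.75 ln(1 − 0.145455) = −0.75 ln(0.854545)
  = −0.75 × (-0.157186) = 0.117890 substitutions/site.

0.118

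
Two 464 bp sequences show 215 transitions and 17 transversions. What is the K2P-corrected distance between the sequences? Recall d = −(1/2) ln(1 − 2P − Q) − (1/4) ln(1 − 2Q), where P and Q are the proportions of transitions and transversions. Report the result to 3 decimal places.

1.672

P = 215/464 ≈ 0.463362 and Q = 17/464 ≈ 0.036638.
Under the Kimura two-parameter model, d = −½ ln(1 − 2P − Q) − ¼ ln(1 − 2Q).
1 − 2P − Q = 0.036638, giving −½ ln(0.036638) = 1.653335.
1 − 2Q = 0.926724, giving −¼ ln(0.926724) = 0.019025.
d = 1.653335 + 0.019025 = 1.672360.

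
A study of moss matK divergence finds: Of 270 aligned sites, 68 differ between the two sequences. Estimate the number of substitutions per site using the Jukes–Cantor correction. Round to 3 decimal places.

0.307

p = 68/270 ≈ 0.251852.
d = −(3/4) ln(1 − 4p/3) = −0.75 ln(1 − 0.335803) = −0.75 ln(0.664197)
  = −0.75 × (-0.409176) = 0.306882 substitutions/site.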